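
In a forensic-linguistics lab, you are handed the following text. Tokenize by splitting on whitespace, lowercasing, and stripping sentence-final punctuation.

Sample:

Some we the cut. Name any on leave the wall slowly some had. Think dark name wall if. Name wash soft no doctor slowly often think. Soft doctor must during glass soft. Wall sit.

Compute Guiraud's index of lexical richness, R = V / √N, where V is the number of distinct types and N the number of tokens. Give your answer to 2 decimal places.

N = 34, V = 23.
√N = 5.830952
R = 23 / 5.830952 = 3.94

3.94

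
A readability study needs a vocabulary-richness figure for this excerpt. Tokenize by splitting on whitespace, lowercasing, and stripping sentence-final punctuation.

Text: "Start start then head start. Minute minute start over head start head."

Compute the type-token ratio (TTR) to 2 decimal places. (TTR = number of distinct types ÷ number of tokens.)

0.42

N = 12 tokens, V = 5 types.
TTR = V / N = 5 / 12 = 0.42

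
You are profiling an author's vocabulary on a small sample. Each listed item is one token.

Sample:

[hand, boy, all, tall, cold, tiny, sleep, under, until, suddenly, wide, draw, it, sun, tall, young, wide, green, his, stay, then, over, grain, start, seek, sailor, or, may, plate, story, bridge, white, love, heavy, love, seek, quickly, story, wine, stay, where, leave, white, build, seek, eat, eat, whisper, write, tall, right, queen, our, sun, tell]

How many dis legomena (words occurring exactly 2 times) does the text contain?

7

Frequencies: tall:3, seek:3, wide:2, sun:2, stay:2, story:2, white:2, love:2, eat:2, hand:1, boy:1, all:1, cold:1, tiny:1, sleep:1, under:1, until:1, suddenly:1, draw:1, it:1, … (24 more, each freq 1)
Words with frequency 2: eat, love, stay, story, sun, white, wide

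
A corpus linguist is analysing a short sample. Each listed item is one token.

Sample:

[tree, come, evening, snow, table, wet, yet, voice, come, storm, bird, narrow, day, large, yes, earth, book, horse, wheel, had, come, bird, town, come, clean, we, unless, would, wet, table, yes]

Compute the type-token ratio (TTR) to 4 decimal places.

N = 31 tokens, V = 24 types.
TTR = V / N = 24 / 31 = 0.7742

0.7742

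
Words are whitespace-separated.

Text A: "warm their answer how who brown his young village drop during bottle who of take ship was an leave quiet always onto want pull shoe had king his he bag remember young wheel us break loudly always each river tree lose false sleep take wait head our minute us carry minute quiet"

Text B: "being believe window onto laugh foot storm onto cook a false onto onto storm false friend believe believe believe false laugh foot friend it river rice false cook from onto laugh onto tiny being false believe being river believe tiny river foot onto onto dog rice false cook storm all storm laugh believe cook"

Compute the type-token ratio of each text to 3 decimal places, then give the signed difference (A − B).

0.513

TTR(A) = 44/52 = 0.846
TTR(B) = 18/54 = 0.333
Difference = 0.846 − 0.333 = 0.513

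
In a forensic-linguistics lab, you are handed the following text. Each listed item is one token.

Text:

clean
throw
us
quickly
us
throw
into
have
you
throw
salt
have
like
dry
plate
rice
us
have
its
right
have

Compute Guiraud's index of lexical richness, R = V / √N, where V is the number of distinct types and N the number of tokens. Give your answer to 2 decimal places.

N = 21, V = 14.
√N = 4.582576
R = 14 / 4.582576 = 3.06

3.06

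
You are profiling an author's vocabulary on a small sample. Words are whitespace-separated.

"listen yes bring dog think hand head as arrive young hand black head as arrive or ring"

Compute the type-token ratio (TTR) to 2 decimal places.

0.76

N = 17 tokens, V = 13 types.
TTR = V / N = 13 / 17 = 0.76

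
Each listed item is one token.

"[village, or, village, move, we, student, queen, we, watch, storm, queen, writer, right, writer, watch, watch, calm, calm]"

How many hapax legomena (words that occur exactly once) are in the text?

Frequencies: watch:3, village:2, we:2, queen:2, writer:2, calm:2, or:1, move:1, student:1, storm:1, right:1
Hapax (freq=1): move, or, right, storm, student

5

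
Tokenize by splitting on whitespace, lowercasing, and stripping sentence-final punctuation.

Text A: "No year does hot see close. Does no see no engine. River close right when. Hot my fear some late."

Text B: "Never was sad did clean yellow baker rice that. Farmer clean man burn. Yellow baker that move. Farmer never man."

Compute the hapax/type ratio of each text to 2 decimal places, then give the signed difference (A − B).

A: hapax=9, V=14, ratio=0.64
B: hapax=6, V=13, ratio=0.46
Difference = 0.64 − 0.46 = 0.18

0.18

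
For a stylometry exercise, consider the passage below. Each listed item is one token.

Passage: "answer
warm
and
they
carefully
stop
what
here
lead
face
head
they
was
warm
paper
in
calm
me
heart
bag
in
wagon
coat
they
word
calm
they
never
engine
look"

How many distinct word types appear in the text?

24

Distinct types: {and, answer, bag, calm, carefully, coat, engine, face, head, heart, here, in, lead, look, me, never, paper, stop, they, wagon, warm, was, what, word}
V = 24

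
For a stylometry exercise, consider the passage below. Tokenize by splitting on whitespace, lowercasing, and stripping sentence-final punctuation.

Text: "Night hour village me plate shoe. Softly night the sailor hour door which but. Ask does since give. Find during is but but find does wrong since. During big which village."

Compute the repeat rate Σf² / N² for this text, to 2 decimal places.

Frequencies: but:3, night:2, hour:2, village:2, which:2, does:2, since:2, find:2, during:2, me:1, plate:1, shoe:1, softly:1, the:1, sailor:1, door:1, ask:1, give:1, is:1, wrong:1, … (1 more, each freq 1)
Σf² = 53; N² = 961
Repeat rate = 53 / 961 = 0.06

0.06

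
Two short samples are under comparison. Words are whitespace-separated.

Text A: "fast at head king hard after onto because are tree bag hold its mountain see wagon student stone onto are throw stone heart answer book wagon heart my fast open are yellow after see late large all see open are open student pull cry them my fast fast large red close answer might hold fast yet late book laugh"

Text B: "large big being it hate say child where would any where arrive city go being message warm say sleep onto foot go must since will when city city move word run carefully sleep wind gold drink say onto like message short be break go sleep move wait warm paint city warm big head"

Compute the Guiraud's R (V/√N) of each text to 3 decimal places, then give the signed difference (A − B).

-0.258

A: V=36, N=59, R=4.687
B: V=36, N=53, R=4.945
Difference = 4.687 − 4.945 = -0.258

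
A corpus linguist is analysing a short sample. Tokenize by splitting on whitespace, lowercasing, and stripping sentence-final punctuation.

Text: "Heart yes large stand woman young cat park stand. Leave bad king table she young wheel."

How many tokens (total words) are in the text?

Tokens: heart, yes, large, stand, woman, young, cat, park, stand, leave, bad, king, table, she, young, wheel
N = 16

16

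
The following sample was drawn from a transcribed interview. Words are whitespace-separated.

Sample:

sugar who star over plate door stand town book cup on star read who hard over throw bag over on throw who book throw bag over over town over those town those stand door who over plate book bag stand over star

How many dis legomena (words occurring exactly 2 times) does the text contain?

4

Frequencies: over:8, who:4, star:3, stand:3, town:3, book:3, throw:3, bag:3, plate:2, door:2, on:2, those:2, sugar:1, cup:1, read:1, hard:1
Words with frequency 2: door, on, plate, those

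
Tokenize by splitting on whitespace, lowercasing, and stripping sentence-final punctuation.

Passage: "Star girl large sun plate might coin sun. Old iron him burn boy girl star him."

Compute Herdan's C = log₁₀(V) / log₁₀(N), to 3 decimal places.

0.896

N = 16, V = 12.
log₁₀(V) = 1.079181, log₁₀(N) = 1.204120
C = 1.079181 / 1.204120 = 0.896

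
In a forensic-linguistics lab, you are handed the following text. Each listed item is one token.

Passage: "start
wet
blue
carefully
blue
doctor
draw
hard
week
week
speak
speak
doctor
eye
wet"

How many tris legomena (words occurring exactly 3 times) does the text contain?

Frequencies: wet:2, blue:2, doctor:2, week:2, speak:2, start:1, carefully:1, draw:1, hard:1, eye:1
Words with frequency 3: (none)

0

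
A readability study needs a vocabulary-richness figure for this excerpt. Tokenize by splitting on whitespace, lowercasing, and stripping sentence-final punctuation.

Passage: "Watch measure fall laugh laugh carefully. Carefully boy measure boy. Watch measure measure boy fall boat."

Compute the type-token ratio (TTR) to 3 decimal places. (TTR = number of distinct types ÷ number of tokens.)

N = 16 tokens, V = 7 types.
TTR = V / N = 7 / 16 = 0.438

0.438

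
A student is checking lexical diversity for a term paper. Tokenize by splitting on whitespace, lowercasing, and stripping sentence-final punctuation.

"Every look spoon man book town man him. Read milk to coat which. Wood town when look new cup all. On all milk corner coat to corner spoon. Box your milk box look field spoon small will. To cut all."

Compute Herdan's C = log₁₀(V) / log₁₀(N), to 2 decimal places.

0.87

N = 40, V = 25.
log₁₀(V) = 1.397940, log₁₀(N) = 1.602060
C = 1.397940 / 1.602060 = 0.87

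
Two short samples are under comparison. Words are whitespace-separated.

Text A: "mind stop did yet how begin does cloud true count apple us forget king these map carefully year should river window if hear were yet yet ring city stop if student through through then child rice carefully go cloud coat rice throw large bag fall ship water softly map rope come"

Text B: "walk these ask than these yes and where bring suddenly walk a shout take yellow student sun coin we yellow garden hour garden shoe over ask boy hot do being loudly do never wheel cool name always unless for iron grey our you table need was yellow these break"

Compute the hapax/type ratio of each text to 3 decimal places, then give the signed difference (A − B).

-0.044

A: hapax=34, V=42, ratio=0.810
B: hapax=35, V=41, ratio=0.854
Difference = 0.810 − 0.854 = -0.044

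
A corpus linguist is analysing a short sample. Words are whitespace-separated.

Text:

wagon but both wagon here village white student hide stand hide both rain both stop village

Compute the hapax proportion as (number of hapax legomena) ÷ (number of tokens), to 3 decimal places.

Frequencies: both:3, wagon:2, village:2, hide:2, but:1, here:1, white:1, student:1, stand:1, rain:1, stop:1
Hapax count = 7; token count = 16.
Ratio = 7 / 16 = 0.438

0.438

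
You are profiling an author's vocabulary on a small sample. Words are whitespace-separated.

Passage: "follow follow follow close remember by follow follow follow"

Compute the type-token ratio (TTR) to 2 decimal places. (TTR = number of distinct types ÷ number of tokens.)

0.44

N = 9 tokens, V = 4 types.
TTR = V / N = 4 / 9 = 0.44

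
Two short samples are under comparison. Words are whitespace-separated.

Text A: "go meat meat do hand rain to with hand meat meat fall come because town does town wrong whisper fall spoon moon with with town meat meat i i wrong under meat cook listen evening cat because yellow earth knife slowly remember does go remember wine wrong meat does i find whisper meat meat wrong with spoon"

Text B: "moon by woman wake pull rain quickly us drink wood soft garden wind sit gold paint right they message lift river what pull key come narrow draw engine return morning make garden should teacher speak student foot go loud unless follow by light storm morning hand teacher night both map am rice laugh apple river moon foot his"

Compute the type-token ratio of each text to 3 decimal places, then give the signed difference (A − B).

-0.353

TTR(A) = 29/57 = 0.509
TTR(B) = 50/58 = 0.862
Difference = 0.509 − 0.862 = -0.353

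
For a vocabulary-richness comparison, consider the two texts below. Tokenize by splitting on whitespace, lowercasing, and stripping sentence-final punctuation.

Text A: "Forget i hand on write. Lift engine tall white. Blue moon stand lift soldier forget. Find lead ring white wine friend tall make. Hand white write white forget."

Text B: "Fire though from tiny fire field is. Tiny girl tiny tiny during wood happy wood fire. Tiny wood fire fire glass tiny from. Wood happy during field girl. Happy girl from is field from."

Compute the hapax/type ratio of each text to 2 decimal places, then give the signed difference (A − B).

0.50

A: hapax=13, V=19, ratio=0.68
B: hapax=2, V=11, ratio=0.18
Difference = 0.68 − 0.18 = 0.50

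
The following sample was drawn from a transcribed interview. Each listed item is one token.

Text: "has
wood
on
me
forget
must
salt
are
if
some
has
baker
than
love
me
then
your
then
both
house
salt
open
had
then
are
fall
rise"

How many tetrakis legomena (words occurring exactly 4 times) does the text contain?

0

Frequencies: then:3, has:2, me:2, salt:2, are:2, wood:1, on:1, forget:1, must:1, if:1, some:1, baker:1, than:1, love:1, your:1, both:1, house:1, open:1, had:1, fall:1, … (1 more, each freq 1)
Words with frequency 4: (none)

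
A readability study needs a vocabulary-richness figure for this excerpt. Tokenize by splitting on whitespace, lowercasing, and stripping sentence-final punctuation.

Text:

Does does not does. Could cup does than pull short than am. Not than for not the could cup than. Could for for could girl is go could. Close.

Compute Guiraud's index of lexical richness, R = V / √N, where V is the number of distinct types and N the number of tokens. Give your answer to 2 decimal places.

N = 29, V = 14.
√N = 5.385165
R = 14 / 5.385165 = 2.60

2.60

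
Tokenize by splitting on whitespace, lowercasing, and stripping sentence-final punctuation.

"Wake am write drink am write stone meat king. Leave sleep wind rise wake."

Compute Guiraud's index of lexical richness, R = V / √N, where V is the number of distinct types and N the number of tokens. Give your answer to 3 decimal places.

2.940

N = 14, V = 11.
√N = 3.741657
R = 11 / 3.741657 = 2.940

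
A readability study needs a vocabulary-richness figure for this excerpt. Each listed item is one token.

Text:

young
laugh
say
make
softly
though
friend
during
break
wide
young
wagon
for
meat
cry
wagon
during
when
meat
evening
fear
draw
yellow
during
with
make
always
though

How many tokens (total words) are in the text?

Tokens: young, laugh, say, make, softly, though, friend, during, break, wide, young, wagon, for, meat, cry, wagon, during, when, meat, evening, fear, draw, yellow, during, with, make, always, though
N = 28

28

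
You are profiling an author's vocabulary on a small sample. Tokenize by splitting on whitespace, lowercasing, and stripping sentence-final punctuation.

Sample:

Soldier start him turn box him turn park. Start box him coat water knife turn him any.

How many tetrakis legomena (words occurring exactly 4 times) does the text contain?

1

Frequencies: him:4, turn:3, start:2, box:2, soldier:1, park:1, coat:1, water:1, knife:1, any:1
Words with frequency 4: him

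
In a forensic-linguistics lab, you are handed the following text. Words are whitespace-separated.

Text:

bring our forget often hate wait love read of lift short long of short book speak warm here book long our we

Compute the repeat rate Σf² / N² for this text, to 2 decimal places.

0.07

Frequencies: our:2, of:2, short:2, long:2, book:2, bring:1, forget:1, often:1, hate:1, wait:1, love:1, read:1, lift:1, speak:1, warm:1, here:1, we:1
Σf² = 32; N² = 484
Repeat rate = 32 / 484 = 0.07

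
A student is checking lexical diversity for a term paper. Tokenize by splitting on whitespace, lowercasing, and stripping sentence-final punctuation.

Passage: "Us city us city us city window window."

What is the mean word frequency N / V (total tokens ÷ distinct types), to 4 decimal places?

2.6667

N = 8 tokens, V = 3 types.
Mean frequency = N / V = 8 / 3 = 2.6667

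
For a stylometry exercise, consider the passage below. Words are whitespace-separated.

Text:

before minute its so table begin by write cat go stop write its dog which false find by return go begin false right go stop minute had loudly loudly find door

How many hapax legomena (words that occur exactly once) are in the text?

Frequencies: go:3, minute:2, its:2, begin:2, by:2, write:2, stop:2, false:2, find:2, loudly:2, before:1, so:1, table:1, cat:1, dog:1, which:1, return:1, right:1, had:1, door:1
Hapax (freq=1): before, cat, dog, door, had, return, right, so, table, which

10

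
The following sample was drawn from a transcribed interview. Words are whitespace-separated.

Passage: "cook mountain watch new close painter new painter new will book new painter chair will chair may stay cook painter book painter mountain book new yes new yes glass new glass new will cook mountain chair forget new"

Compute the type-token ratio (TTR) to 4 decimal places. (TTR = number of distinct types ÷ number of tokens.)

N = 38 tokens, V = 14 types.
TTR = V / N = 14 / 38 = 0.3684

0.3684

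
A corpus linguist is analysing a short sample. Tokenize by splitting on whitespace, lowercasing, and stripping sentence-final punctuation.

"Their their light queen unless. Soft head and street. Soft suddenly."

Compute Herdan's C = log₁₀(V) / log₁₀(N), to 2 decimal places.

N = 11, V = 9.
log₁₀(V) = 0.954243, log₁₀(N) = 1.041393
C = 0.954243 / 1.041393 = 0.92

0.92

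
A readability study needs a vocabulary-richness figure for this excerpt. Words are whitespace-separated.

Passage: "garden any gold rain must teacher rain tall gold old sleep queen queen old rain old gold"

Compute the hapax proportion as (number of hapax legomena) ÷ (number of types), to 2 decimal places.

0.60

Frequencies: gold:3, rain:3, old:3, queen:2, garden:1, any:1, must:1, teacher:1, tall:1, sleep:1
Hapax count = 6; type count = 10.
Ratio = 6 / 10 = 0.60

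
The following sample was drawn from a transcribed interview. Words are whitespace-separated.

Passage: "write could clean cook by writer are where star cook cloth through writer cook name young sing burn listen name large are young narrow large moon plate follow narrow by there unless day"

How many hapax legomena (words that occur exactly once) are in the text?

Frequencies: cook:3, by:2, writer:2, are:2, name:2, young:2, large:2, narrow:2, write:1, could:1, clean:1, where:1, star:1, cloth:1, through:1, sing:1, burn:1, listen:1, moon:1, plate:1, … (4 more, each freq 1)
Hapax (freq=1): burn, clean, cloth, could, day, follow, listen, moon, plate, sing, star, there, through, unless, where, write

16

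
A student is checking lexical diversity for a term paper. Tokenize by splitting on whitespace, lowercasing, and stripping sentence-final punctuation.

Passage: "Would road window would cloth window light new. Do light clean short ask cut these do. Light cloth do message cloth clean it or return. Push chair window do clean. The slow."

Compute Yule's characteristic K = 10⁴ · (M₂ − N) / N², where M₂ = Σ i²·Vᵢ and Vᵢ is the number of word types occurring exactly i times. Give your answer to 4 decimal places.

Frequencies: do:4, window:3, cloth:3, light:3, clean:3, would:2, road:1, new:1, short:1, ask:1, cut:1, these:1, message:1, it:1, or:1, return:1, push:1, chair:1, the:1, slow:1
N = 32. Frequency spectrum: V_1=14, V_2=1, V_3=4, V_4=1
M₂ = 1²·14 + 2²·1 + 3²·4 + 4²·1 = 70
K = 10000 × (70 − 32) / 32² = 371.0938

371.0938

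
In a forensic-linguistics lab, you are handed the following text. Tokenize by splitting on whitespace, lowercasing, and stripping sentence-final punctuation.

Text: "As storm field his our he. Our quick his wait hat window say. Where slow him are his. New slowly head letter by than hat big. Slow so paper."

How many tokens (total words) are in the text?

29

Tokens: as, storm, field, his, our, he, our, quick, his, wait, hat, window, say, where, slow, him, are, his, new, slowly, head, letter, by, than, hat, big, slow, so, paper
N = 29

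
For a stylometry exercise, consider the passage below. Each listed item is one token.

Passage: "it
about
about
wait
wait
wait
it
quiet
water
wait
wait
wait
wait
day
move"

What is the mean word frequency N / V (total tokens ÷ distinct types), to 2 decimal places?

N = 15 tokens, V = 7 types.
Mean frequency = N / V = 15 / 7 = 2.14

2.14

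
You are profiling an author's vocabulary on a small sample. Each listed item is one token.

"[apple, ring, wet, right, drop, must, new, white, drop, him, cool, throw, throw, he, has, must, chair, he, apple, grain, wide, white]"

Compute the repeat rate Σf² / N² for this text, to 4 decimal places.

Frequencies: apple:2, drop:2, must:2, white:2, throw:2, he:2, ring:1, wet:1, right:1, new:1, him:1, cool:1, has:1, chair:1, grain:1, wide:1
Σf² = 34; N² = 484
Repeat rate = 34 / 484 = 0.0702

0.0702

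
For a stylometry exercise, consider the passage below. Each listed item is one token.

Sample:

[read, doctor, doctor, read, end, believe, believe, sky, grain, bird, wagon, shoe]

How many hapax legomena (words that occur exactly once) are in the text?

6

Frequencies: read:2, doctor:2, believe:2, end:1, sky:1, grain:1, bird:1, wagon:1, shoe:1
Hapax (freq=1): bird, end, grain, shoe, sky, wagon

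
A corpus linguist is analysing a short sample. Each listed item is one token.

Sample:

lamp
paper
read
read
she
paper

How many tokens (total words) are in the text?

6

Tokens: lamp, paper, read, read, she, paper
N = 6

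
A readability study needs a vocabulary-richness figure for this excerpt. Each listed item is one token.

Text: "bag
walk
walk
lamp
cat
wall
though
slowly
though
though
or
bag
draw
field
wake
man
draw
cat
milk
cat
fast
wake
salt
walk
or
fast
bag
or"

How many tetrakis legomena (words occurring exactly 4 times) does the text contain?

Frequencies: bag:3, walk:3, cat:3, though:3, or:3, draw:2, wake:2, fast:2, lamp:1, wall:1, slowly:1, field:1, man:1, milk:1, salt:1
Words with frequency 4: (none)

0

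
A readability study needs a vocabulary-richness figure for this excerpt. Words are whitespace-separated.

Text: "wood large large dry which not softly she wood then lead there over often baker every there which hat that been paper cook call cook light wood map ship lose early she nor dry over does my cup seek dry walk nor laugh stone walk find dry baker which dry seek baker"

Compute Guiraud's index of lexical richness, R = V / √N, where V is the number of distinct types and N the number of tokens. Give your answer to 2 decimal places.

4.71

N = 52, V = 34.
√N = 7.211103
R = 34 / 7.211103 = 4.71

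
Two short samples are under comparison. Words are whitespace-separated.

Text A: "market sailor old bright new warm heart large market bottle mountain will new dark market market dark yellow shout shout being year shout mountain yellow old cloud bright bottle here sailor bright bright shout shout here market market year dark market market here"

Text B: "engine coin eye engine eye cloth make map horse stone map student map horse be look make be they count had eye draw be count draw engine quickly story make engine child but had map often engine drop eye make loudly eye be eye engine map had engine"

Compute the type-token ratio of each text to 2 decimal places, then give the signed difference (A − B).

TTR(A) = 18/43 = 0.42
TTR(B) = 22/48 = 0.46
Difference = 0.42 − 0.46 = -0.04

-0.04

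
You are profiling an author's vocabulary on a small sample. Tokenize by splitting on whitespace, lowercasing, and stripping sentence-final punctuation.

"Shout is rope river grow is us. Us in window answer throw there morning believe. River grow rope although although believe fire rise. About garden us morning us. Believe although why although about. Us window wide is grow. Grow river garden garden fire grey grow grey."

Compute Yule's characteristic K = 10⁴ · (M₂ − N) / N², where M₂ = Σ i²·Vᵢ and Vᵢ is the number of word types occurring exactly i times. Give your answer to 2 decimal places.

Frequencies: grow:5, us:5, although:4, is:3, river:3, believe:3, garden:3, rope:2, window:2, morning:2, fire:2, about:2, grey:2, shout:1, in:1, answer:1, throw:1, there:1, rise:1, why:1, … (1 more, each freq 1)
N = 46. Frequency spectrum: V_1=8, V_2=6, V_3=4, V_4=1, V_5=2
M₂ = 1²·8 + 2²·6 + 3²·4 + 4²·1 + 5²·2 = 134
K = 10000 × (134 − 46) / 46² = 415.88

415.88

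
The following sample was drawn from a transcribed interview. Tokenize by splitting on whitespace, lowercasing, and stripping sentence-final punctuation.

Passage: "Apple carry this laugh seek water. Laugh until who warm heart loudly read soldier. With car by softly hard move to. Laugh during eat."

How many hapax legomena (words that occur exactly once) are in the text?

21

Frequencies: laugh:3, apple:1, carry:1, this:1, seek:1, water:1, until:1, who:1, warm:1, heart:1, loudly:1, read:1, soldier:1, with:1, car:1, by:1, softly:1, hard:1, move:1, to:1, … (2 more, each freq 1)
Hapax (freq=1): apple, by, car, carry, during, eat, hard, heart, loudly, move, read, seek, softly, soldier, this, to, until, warm, water, who, with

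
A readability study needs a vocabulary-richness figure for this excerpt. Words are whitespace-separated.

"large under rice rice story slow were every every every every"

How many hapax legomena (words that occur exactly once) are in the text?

5

Frequencies: every:4, rice:2, large:1, under:1, story:1, slow:1, were:1
Hapax (freq=1): large, slow, story, under, were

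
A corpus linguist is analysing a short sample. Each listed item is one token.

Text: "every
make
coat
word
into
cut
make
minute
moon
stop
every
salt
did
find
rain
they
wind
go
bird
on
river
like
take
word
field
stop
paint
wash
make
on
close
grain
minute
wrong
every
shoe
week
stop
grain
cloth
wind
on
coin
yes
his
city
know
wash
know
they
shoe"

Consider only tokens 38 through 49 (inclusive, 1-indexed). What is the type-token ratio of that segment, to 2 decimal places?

0.92

Segment tokens 38–49: stop, grain, cloth, wind, on, coin, yes, his, city, know, wash, know
Segment N = 12, segment V = 11.
TTR = 11 / 12 = 0.92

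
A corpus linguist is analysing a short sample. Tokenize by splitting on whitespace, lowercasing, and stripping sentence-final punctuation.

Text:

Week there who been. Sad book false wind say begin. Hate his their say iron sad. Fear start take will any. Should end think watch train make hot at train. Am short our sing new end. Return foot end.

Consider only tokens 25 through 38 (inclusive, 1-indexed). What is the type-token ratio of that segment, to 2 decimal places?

0.93

Segment tokens 25–38: watch, train, make, hot, at, train, am, short, our, sing, new, end, return, foot
Segment N = 14, segment V = 13.
TTR = 13 / 14 = 0.93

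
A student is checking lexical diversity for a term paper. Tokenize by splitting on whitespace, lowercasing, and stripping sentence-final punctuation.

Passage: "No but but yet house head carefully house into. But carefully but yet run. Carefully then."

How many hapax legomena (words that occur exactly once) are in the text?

Frequencies: but:4, carefully:3, yet:2, house:2, no:1, head:1, into:1, run:1, then:1
Hapax (freq=1): head, into, no, run, then

5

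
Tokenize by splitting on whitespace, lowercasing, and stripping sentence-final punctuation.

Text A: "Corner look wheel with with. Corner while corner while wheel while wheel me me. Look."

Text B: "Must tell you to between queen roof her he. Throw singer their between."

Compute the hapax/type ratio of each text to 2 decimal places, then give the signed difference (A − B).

A: hapax=0, V=6, ratio=0.00
B: hapax=11, V=12, ratio=0.92
Difference = 0.00 − 0.92 = -0.92

-0.92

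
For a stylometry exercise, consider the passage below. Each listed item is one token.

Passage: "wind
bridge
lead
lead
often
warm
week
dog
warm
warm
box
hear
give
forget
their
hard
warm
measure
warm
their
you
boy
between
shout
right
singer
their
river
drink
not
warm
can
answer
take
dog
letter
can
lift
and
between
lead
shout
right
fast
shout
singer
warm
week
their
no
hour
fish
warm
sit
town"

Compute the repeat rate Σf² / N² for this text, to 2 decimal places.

0.05

Frequencies: warm:8, their:4, lead:3, shout:3, week:2, dog:2, between:2, right:2, singer:2, can:2, wind:1, bridge:1, often:1, box:1, hear:1, give:1, forget:1, hard:1, measure:1, you:1, … (15 more, each freq 1)
Σf² = 147; N² = 3025
Repeat rate = 147 / 3025 = 0.05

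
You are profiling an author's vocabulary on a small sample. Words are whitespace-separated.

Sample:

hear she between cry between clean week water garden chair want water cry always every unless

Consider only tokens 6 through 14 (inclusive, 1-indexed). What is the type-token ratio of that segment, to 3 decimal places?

0.889

Segment tokens 6–14: clean, week, water, garden, chair, want, water, cry, always
Segment N = 9, segment V = 8.
TTR = 8 / 9 = 0.889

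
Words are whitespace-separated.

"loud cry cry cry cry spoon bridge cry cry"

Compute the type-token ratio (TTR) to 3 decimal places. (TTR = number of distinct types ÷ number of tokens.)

N = 9 tokens, V = 4 types.
TTR = V / N = 4 / 9 = 0.444

0.444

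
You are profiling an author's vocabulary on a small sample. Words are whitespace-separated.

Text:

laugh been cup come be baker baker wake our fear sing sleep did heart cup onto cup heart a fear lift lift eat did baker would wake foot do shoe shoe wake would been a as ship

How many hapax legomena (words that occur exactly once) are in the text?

Frequencies: cup:3, baker:3, wake:3, been:2, fear:2, did:2, heart:2, a:2, lift:2, would:2, shoe:2, laugh:1, come:1, be:1, our:1, sing:1, sleep:1, onto:1, eat:1, foot:1, … (3 more, each freq 1)
Hapax (freq=1): as, be, come, do, eat, foot, laugh, onto, our, ship, sing, sleep

12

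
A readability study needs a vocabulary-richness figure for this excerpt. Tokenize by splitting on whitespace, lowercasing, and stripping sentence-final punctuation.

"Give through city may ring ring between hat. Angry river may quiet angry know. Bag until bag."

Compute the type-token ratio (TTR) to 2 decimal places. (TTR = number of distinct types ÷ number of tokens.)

0.76

N = 17 tokens, V = 13 types.
TTR = V / N = 13 / 17 = 0.76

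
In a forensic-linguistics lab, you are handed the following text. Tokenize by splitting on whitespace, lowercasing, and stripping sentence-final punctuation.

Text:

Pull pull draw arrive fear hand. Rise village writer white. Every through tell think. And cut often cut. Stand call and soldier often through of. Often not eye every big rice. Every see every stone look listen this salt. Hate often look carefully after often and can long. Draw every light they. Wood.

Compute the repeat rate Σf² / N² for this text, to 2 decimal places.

Frequencies: every:5, often:5, and:3, pull:2, draw:2, through:2, cut:2, look:2, arrive:1, fear:1, hand:1, rise:1, village:1, writer:1, white:1, tell:1, think:1, stand:1, call:1, soldier:1, … (18 more, each freq 1)
Σf² = 109; N² = 2809
Repeat rate = 109 / 2809 = 0.04

0.04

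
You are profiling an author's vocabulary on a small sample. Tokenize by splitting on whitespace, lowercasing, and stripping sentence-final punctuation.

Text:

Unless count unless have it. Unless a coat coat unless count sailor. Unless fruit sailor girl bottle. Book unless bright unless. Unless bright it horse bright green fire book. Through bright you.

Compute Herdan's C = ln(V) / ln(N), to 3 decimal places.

N = 32, V = 17.
ln(V) = 2.833213, ln(N) = 3.465736
C = 2.833213 / 3.465736 = 0.817

0.817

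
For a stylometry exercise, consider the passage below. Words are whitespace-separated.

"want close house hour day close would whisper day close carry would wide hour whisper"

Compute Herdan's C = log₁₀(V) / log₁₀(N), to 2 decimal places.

N = 15, V = 9.
log₁₀(V) = 0.954243, log₁₀(N) = 1.176091
C = 0.954243 / 1.176091 = 0.81

0.81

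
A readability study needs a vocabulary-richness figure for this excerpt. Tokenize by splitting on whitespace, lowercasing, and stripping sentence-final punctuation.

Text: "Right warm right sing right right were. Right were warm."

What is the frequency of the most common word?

5

Frequencies: right:5, warm:2, were:2, sing:1
Most common: 'right' with frequency 5.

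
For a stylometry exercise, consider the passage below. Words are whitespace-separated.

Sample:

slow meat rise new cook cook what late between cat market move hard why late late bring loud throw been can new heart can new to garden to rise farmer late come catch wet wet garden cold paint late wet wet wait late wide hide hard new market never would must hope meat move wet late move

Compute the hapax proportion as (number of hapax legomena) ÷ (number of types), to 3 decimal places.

Frequencies: late:7, wet:5, new:4, move:3, meat:2, rise:2, cook:2, market:2, hard:2, can:2, to:2, garden:2, slow:1, what:1, between:1, cat:1, why:1, bring:1, loud:1, throw:1, … (14 more, each freq 1)
Hapax count = 22; type count = 34.
Ratio = 22 / 34 = 0.647

0.647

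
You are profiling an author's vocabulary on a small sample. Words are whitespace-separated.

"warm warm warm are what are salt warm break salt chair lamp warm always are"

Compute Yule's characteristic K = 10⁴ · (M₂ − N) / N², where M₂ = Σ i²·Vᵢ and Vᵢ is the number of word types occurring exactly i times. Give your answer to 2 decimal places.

1244.44

Frequencies: warm:5, are:3, salt:2, what:1, break:1, chair:1, lamp:1, always:1
N = 15. Frequency spectrum: V_1=5, V_2=1, V_3=1, V_5=1
M₂ = 1²·5 + 2²·1 + 3²·1 + 5²·1 = 43
K = 10000 × (43 − 15) / 15² = 1244.44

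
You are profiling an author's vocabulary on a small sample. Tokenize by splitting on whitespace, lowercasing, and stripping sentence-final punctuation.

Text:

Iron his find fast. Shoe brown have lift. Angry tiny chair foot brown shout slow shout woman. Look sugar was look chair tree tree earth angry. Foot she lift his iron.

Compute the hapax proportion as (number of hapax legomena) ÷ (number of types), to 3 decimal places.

0.524

Frequencies: iron:2, his:2, brown:2, lift:2, angry:2, chair:2, foot:2, shout:2, look:2, tree:2, find:1, fast:1, shoe:1, have:1, tiny:1, slow:1, woman:1, sugar:1, was:1, earth:1, … (1 more, each freq 1)
Hapax count = 11; type count = 21.
Ratio = 11 / 21 = 0.524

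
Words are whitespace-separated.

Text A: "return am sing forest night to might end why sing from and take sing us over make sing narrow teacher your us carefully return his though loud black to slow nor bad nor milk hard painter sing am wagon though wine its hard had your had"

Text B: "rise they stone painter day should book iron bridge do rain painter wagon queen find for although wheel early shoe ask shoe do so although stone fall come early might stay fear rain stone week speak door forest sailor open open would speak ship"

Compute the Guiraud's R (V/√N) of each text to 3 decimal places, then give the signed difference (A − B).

A: V=33, N=46, R=4.866
B: V=34, N=44, R=5.126
Difference = 4.866 − 5.126 = -0.260

-0.260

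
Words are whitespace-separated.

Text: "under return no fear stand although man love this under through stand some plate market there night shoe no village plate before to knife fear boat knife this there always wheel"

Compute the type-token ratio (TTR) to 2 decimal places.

N = 31 tokens, V = 23 types.
TTR = V / N = 23 / 31 = 0.74

0.74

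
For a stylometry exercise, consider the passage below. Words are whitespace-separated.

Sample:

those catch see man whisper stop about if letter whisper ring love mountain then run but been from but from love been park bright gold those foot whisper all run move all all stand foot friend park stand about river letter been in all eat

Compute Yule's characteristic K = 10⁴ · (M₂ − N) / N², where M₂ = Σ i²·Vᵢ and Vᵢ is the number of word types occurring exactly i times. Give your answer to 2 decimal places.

217.28

Frequencies: all:4, whisper:3, been:3, those:2, about:2, letter:2, love:2, run:2, but:2, from:2, park:2, foot:2, stand:2, catch:1, see:1, man:1, stop:1, if:1, ring:1, mountain:1, … (8 more, each freq 1)
N = 45. Frequency spectrum: V_1=15, V_2=10, V_3=2, V_4=1
M₂ = 1²·15 + 2²·10 + 3²·2 + 4²·1 = 89
K = 10000 × (89 − 45) / 45² = 217.28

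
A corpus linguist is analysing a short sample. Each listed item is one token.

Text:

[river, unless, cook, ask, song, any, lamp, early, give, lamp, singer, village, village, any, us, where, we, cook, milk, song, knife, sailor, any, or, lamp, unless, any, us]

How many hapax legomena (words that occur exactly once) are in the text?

11

Frequencies: any:4, lamp:3, unless:2, cook:2, song:2, village:2, us:2, river:1, ask:1, early:1, give:1, singer:1, where:1, we:1, milk:1, knife:1, sailor:1, or:1
Hapax (freq=1): ask, early, give, knife, milk, or, river, sailor, singer, we, where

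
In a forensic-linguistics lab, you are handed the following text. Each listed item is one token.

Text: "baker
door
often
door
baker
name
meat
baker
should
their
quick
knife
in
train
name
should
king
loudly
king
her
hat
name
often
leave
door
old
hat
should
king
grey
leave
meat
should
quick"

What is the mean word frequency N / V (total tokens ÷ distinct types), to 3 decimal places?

1.889

N = 34 tokens, V = 18 types.
Mean frequency = N / V = 34 / 18 = 1.889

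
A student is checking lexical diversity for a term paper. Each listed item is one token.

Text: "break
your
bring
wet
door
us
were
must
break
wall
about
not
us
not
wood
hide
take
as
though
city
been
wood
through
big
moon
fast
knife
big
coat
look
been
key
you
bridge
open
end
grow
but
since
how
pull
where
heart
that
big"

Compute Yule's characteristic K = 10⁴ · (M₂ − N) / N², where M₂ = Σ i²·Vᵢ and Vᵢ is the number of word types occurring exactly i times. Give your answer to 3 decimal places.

Frequencies: big:3, break:2, us:2, not:2, wood:2, been:2, your:1, bring:1, wet:1, door:1, were:1, must:1, wall:1, about:1, hide:1, take:1, as:1, though:1, city:1, through:1, … (18 more, each freq 1)
N = 45. Frequency spectrum: V_1=32, V_2=5, V_3=1
M₂ = 1²·32 + 2²·5 + 3²·1 = 61
K = 10000 × (61 − 45) / 45² = 79.012

79.012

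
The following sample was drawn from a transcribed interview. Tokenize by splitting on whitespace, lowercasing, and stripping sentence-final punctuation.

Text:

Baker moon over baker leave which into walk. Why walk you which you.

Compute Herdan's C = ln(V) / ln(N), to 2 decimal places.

N = 13, V = 9.
ln(V) = 2.197225, ln(N) = 2.564949
C = 2.197225 / 2.564949 = 0.86

0.86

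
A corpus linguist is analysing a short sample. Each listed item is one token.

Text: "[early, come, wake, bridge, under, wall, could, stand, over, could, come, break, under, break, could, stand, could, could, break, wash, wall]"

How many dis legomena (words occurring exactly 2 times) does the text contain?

4

Frequencies: could:5, break:3, come:2, under:2, wall:2, stand:2, early:1, wake:1, bridge:1, over:1, wash:1
Words with frequency 2: come, stand, under, wall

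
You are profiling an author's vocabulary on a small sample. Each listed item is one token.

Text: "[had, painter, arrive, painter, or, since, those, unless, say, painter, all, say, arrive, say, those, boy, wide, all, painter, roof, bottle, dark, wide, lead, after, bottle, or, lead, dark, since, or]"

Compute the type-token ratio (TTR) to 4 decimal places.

0.5161

N = 31 tokens, V = 16 types.
TTR = V / N = 16 / 31 = 0.5161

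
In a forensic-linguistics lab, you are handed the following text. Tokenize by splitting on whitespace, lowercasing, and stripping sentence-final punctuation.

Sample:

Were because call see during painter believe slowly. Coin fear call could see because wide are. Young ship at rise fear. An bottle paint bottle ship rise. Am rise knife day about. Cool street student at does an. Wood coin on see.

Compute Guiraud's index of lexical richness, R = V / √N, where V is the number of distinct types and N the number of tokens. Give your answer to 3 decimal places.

N = 42, V = 30.
√N = 6.480741
R = 30 / 6.480741 = 4.629

4.629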